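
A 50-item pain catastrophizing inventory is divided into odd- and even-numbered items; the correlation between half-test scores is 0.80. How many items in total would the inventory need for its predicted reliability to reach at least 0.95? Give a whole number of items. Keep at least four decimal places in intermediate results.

r_full = 2(0.80)/(1 + 0.80) = 0.8889
n = r_tgt(1 − r_full) / [r_full(1 − r_tgt)] = 0.95 × 0.1111 / (0.8889 × 0.05) ≈ 2.3747
Items = 2.3747 × 50 ≈ 118.73 → 119

119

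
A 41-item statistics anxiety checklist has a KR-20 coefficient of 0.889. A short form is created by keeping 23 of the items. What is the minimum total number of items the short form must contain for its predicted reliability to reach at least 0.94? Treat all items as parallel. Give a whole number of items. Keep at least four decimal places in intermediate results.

81

Short-form reliability: n = 23/41 = 0.5610; r_23 = n·r/(1+(n−1)r) ≈ 0.8180
Then solve for n' with r_old = 0.8180, r_target = 0.94: n' = 0.94(1 − 0.8180)/[0.8180(1 − 0.94)] = 3.4857
Items = 3.4857 × 23 ≈ 80.17 → 81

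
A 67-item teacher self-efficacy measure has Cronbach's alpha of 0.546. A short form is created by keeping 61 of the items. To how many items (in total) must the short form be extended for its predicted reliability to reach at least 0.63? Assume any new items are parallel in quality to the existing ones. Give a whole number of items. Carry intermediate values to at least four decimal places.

First, r for the 61-item form: n = 61/67 = 0.9104, so r_61 = 0.9104·0.546/(1 + (0.9104 − 1)·0.546) = 0.5226
Then solve for n' with r_old = 0.5226, r_target = 0.63: n' = 0.63(1 − 0.5226)/[0.5226(1 − 0.63)] = 1.5554
Total items = 1.5554 × 61 = 94.88, rounded up to 95.

95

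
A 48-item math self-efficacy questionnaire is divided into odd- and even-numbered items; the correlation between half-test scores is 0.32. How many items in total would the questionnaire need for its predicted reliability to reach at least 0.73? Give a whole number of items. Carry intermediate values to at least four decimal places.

138

r_full = 2(0.32)/(1 + 0.32) = 0.4848
Solve Spearman-Brown for n: n = 0.73(1 − 0.4848) / [0.4848(1 − 0.73)] = 2.8732
Items = 2.8732 × 48 ≈ 137.91 → 138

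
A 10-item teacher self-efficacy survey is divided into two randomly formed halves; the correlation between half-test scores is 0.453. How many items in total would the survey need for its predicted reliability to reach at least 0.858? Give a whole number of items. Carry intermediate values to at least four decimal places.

37

r_full = 2(0.453)/(1 + 0.453) = 0.6235
n = r_tgt(1 − r_full) / [r_full(1 − r_tgt)] = 0.858 × 0.3765 / (0.6235 × 0.142) ≈ 3.6486
Items = 3.6486 × 10 ≈ 36.49 → 37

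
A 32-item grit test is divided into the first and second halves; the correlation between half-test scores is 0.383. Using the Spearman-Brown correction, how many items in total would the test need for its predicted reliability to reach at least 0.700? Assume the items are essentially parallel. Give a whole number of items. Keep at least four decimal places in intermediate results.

Corrected full-test reliability: r_full = 2 × 0.383 / (1 + 0.383) ≈ 0.5539
n = r_tgt(1 − r_full) / [r_full(1 − r_tgt)] = 0.700 × 0.4461 / (0.5539 × 0.300) ≈ 1.8792
Items = 1.8792 × 32 ≈ 60.13 → 61

61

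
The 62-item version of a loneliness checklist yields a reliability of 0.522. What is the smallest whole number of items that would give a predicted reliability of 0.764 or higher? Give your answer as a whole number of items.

Rearranging the Spearman-Brown formula for n,
n = r_target (1 − r_old) / [ r_old (1 − r_target) ]
n = 0.764(1 − 0.522) / [0.522(1 − 0.764)]
n = 0.365192 / 0.123192 ≈ 2.9644
2.9644 × 62 = 183.79 → 184 items

184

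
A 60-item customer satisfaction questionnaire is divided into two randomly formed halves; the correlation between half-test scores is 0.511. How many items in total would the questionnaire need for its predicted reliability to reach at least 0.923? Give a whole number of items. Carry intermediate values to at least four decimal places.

Corrected full-test reliability: r_full = 2 × 0.511 / (1 + 0.511) ≈ 0.6764
Solve Spearman-Brown for n: n = 0.923(1 − 0.6764) / [0.6764(1 − 0.923)] = 5.7348
Items = 5.7348 × 60 ≈ 344.09 → 345

345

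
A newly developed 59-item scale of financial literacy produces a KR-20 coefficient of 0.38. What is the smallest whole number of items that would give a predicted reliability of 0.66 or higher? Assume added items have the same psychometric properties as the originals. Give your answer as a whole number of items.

187

Invert Spearman-Brown to solve for n:
n = r*(1 − r) / [ r (1 − r*) ]
n = 0.66(1 − 0.38) / [0.38(1 − 0.66)]
n = 0.4092 / 0.1292 ≈ 3.1672
Items needed = n × 59 = 3.1672 × 59 ≈ 186.86 → round up to 187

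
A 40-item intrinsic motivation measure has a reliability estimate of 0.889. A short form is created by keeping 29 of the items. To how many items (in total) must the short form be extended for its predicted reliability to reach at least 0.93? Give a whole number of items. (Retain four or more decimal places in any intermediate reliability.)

First, r for the 29-item form: n = 29/40 = 0.7250, so r_29 = 0.7250·0.889/(1 + (0.7250 − 1)·0.889) = 0.8531
Length factor from the short form to reach 0.93: n' = 0.93(1 − 0.8531) / [0.8531(1 − 0.93)] ≈ 2.2877
Total items = 2.2877 × 29 = 66.34, rounded up to 67.

67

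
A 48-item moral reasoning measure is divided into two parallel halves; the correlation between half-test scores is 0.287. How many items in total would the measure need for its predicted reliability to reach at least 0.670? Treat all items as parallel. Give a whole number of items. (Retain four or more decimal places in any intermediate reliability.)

122

r_full = 2(0.287)/(1 + 0.287) = 0.4460
n = r_tgt(1 − r_full) / [r_full(1 − r_tgt)] = 0.670 × 0.5540 / (0.4460 × 0.330) ≈ 2.5219
Required items = 2.5219 × 48 = 121.05, so 122 items.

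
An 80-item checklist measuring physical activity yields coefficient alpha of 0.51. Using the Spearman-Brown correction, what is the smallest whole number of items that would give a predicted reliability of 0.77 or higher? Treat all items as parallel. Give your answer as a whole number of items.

258

n = 0.77(1 − 0.51) / [0.51(1 − 0.77)]
n = 0.3773 / 0.1173 ≈ 3.2165
So the test needs 3.2165 × 80 ≈ 257.32 items; rounding up, 258.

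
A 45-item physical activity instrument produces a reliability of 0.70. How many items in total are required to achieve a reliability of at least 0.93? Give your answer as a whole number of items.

257

n = 0.93 × (1 − 0.70) / [ 0.70 × (1 − 0.93) ]
  = 0.2790 / 0.0490 = 5.6939
5.6939 × 45 = 256.23 → 257 items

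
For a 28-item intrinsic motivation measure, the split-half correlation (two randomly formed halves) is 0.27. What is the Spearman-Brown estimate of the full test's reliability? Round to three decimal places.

Apply the Spearman-Brown correction with n = 2:
r_full = 2(0.27) / (1 + 0.27)
r_full = 0.5400 / 1.2700 ≈ 0.4252

0.425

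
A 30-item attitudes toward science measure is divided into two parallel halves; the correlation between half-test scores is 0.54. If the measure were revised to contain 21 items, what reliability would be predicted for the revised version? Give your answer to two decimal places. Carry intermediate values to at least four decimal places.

Spearman-Brown correction (n = 2): r_full = 2·0.54/(1 + 0.54) = 0.7013
Length factor from 30 to 21 items: n = 21/30 = 0.7000
r_new = n·r_full / (1 + (n − 1)·r_full) = 0.4909 / 0.7896 ≈ 0.6217

0.62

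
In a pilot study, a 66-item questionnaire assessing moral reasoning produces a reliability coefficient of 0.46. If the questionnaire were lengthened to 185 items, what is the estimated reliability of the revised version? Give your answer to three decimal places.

0.705

The new length is 185/66 = 2.803 times the old.
r_new = 2.803·0.46 / [1 + (2.803 − 1)·0.46]
     = 1.2894 / 1.8294 = 0.7048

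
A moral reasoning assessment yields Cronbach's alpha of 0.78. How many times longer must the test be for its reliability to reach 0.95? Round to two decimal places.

5.36

Rearranging the Spearman-Brown formula for n,
n = r_target (1 − r_old) / [ r_old (1 − r_target) ]
n = 0.95(1 − 0.78) / [0.78(1 − 0.95)]
  = 0.2090 / 0.0390 = 5.3590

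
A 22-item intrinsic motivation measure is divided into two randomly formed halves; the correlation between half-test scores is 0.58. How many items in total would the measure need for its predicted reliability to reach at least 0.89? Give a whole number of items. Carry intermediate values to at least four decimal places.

65

r_full = 2(0.58)/(1 + 0.58) = 0.7342
Solve Spearman-Brown for n: n = 0.89(1 − 0.7342) / [0.7342(1 − 0.89)] = 2.9291
Required items = 2.9291 × 22 = 64.44, so 65 items.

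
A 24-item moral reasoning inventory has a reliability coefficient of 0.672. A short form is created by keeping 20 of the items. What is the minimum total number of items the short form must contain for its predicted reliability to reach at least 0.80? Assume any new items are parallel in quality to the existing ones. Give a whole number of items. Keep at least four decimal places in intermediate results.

47

Short-form reliability: n = 20/24 = 0.8333; r_20 = n·r/(1+(n−1)r) ≈ 0.6306
Length factor from the short form to reach 0.80: n' = 0.80(1 − 0.6306) / [0.6306(1 − 0.80)] ≈ 2.3432
Total items = 2.3432 × 20 = 46.86, rounded up to 47.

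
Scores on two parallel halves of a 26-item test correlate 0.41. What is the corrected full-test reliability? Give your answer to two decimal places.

0.58

r_full = 2r_hh / (1 + r_hh) = 2 × 0.41 / (1 + 0.41)
r_full = 0.8200 / 1.4100 ≈ 0.5816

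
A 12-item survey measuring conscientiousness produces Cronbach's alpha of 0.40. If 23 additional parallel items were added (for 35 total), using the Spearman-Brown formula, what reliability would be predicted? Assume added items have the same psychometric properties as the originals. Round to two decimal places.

0.66

n = 35/12 = 2.9167
Apply the Spearman-Brown prophecy formula, r' = nr / [1 + (n − 1)r]:
r_new = (2.9167 × 0.40) / (1 + (2.9167 − 1) × 0.40)
r_new = 1.1667 / 1.7667 ≈ 0.6604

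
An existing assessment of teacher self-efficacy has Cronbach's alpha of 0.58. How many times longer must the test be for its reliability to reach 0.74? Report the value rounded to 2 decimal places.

2.06

Spearman-Brown solved for the length factor n:
n = r*(1 − r) / [ r (1 − r*) ]
n = [0.74 × 0.42] / [0.58 × 0.26]
n = 0.3108 / 0.1508 ≈ 2.0610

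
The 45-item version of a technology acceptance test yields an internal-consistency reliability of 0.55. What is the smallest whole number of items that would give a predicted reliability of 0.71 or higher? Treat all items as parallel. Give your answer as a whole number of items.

n = 0.71 × (1 − 0.55) / [ 0.55 × (1 − 0.71) ]
  = 0.3195 / 0.1595 = 2.0031
So the test needs 2.0031 × 45 ≈ 90.14 items; rounding up, 91.

91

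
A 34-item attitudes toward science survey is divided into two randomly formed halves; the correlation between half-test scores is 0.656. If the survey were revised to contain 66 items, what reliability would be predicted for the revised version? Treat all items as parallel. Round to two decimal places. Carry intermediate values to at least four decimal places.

Spearman-Brown correction (n = 2): r_full = 2·0.656/(1 + 0.656) = 0.7923
Then adjust to 66 items: n = 66/34 = 1.9412
r_new = n·r_full / (1 + (n − 1)·r_full) = 1.5380 / 1.7457 ≈ 0.8810

0.88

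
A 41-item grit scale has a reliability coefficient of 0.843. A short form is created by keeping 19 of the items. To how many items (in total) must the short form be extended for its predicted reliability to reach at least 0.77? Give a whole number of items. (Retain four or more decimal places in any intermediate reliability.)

26

Short-form reliability: n = 19/41 = 0.4634; r_19 = n·r/(1+(n−1)r) ≈ 0.7133
Length factor from the short form to reach 0.77: n' = 0.77(1 − 0.7133) / [0.7133(1 − 0.77)] ≈ 1.3456
Items = 1.3456 × 19 ≈ 25.57 → 26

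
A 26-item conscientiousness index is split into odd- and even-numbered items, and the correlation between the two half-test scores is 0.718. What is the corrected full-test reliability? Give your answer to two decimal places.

Apply the Spearman-Brown correction with n = 2:
r_full = 2r_hh / (1 + r_hh) = 2 × 0.718 / (1 + 0.718)
       = 1.4360 / 1.7180 = 0.8359

0.84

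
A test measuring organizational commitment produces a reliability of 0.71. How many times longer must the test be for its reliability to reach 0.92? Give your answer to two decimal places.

Spearman-Brown solved for the length factor n:
n = r_target (1 − r_old) / [ r_old (1 − r_target) ]
n = 0.92(1 − 0.71) / [0.71(1 − 0.92)]
n = 0.2668 / 0.0568 ≈ 4.6972

4.70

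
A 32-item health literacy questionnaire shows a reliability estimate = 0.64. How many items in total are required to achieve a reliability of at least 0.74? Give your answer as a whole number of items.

52

n = [0.74 × 0.36] / [0.64 × 0.26]
  = 0.2664 / 0.1664 = 1.6010
So the test needs 1.6010 × 32 ≈ 51.23 items; rounding up, 52.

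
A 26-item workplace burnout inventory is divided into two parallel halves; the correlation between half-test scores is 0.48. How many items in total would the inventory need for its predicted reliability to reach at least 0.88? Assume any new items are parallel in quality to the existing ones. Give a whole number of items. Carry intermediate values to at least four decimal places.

104

r_full = 2(0.48)/(1 + 0.48) = 0.6486
n = r_tgt(1 − r_full) / [r_full(1 − r_tgt)] = 0.88 × 0.3514 / (0.6486 × 0.12) ≈ 3.9731
Required items = 3.9731 × 26 = 103.30, so 104 items.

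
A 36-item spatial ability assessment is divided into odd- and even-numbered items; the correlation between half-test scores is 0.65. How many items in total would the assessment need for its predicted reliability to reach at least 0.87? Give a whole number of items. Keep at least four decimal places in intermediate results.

65

r_full = 2(0.65)/(1 + 0.65) = 0.7879
n = r_tgt(1 − r_full) / [r_full(1 − r_tgt)] = 0.87 × 0.2121 / (0.7879 × 0.13) ≈ 1.8015
Required items = 1.8015 × 36 = 64.85, so 65 items.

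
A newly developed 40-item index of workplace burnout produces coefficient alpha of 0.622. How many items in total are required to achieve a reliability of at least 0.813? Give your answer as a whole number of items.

Invert Spearman-Brown to solve for n:
n = r_target (1 − r_old) / [ r_old (1 − r_target) ]
n = 0.813(1 − 0.622) / [0.622(1 − 0.813)]
n = 0.307314 / 0.116314 ≈ 2.6421
2.6421 × 40 = 105.68 → 106 items

106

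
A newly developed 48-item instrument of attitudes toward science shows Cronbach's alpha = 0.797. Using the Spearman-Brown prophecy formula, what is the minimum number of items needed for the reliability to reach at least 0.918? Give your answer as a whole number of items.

Spearman-Brown solved for the length factor n:
n = r*(1 − r) / [ r (1 − r*) ]
n = 0.918(1 − 0.797) / [0.797(1 − 0.918)]
  = 0.186354 / 0.065354 = 2.8515
Items needed = n × 48 = 2.8515 × 48 ≈ 136.87 → round up to 137

137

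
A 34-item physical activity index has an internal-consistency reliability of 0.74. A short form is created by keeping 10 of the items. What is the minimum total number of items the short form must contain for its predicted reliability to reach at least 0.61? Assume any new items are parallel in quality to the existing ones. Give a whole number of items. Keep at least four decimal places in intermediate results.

19

First, r for the 10-item form: n = 10/34 = 0.2941, so r_10 = 0.2941·0.74/(1 + (0.2941 − 1)·0.74) = 0.4557
Then solve for n' with r_old = 0.4557, r_target = 0.61: n' = 0.61(1 − 0.4557)/[0.4557(1 − 0.61)] = 1.8682
Total items = 1.8682 × 10 = 18.68, rounded up to 19.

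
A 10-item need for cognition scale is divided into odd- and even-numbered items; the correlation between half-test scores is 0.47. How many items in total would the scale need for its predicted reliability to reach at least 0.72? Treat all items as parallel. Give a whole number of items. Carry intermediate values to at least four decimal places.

15

Corrected full-test reliability: r_full = 2 × 0.47 / (1 + 0.47) ≈ 0.6395
Solve Spearman-Brown for n: n = 0.72(1 − 0.6395) / [0.6395(1 − 0.72)] = 1.4496
Required items = 1.4496 × 10 = 14.50, so 15 items.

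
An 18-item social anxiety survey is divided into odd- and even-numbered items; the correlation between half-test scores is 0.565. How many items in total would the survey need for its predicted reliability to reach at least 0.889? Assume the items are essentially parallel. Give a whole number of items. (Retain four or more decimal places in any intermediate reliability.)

56

r_full = 2(0.565)/(1 + 0.565) = 0.7220
Solve Spearman-Brown for n: n = 0.889(1 − 0.7220) / [0.7220(1 − 0.889)] = 3.0838
Required items = 3.0838 × 18 = 55.51, so 56 items.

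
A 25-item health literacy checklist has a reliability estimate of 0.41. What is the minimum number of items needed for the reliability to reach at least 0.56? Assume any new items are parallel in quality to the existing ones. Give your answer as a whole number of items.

46

n = [0.56 × 0.59] / [0.41 × 0.44]
n = 0.3304 / 0.1804 ≈ 1.8315
1.8315 × 25 = 45.79 → 46 items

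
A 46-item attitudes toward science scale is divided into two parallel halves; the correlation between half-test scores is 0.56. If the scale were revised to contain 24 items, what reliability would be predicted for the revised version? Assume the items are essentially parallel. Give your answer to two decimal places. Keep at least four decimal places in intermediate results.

0.57

First correct the split-half correlation to full-test reliability: r_full = 2 × 0.56 / (1 + 0.56) ≈ 0.7179
Then adjust to 24 items: n = 24/46 = 0.5217
r_new = n·r_full / (1 + (n − 1)·r_full) = 0.3745 / 0.6566 ≈ 0.5704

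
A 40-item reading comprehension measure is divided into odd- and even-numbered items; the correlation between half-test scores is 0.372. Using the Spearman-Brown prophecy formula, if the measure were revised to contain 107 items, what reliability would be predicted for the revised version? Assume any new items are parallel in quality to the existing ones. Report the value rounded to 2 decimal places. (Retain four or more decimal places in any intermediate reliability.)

0.76

Spearman-Brown correction (n = 2): r_full = 2·0.372/(1 + 0.372) = 0.5423
Length factor from 40 to 107 items: n = 107/40 = 2.6750
r_new = n·r_full / (1 + (n − 1)·r_full) = 1.4507 / 1.9084 ≈ 0.7602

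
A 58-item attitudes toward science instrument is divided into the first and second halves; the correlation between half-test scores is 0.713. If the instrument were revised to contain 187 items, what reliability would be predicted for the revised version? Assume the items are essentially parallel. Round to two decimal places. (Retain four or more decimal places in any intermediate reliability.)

0.94

Full-test reliability from the split-half r: r_full = 2(0.713)/(1 + 0.713) = 0.8325
Length factor from 58 to 187 items: n = 187/58 = 3.2241
r_new = n·r_full / (1 + (n − 1)·r_full) = 2.6841 / 2.8516 ≈ 0.9413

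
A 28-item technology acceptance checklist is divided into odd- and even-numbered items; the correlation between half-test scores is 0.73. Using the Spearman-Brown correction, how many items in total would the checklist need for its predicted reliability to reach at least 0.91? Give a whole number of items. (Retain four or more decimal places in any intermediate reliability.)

Corrected full-test reliability: r_full = 2 × 0.73 / (1 + 0.73) ≈ 0.8439
Solve Spearman-Brown for n: n = 0.91(1 − 0.8439) / [0.8439(1 − 0.91)] = 1.8703
Required items = 1.8703 × 28 = 52.37, so 53 items.

53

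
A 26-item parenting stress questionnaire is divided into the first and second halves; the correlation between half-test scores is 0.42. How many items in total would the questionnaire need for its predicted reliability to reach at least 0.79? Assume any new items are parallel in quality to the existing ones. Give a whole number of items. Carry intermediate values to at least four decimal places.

68

Corrected full-test reliability: r_full = 2 × 0.42 / (1 + 0.42) ≈ 0.5915
n = r_tgt(1 − r_full) / [r_full(1 − r_tgt)] = 0.79 × 0.4085 / (0.5915 × 0.21) ≈ 2.5980
Required items = 2.5980 × 26 = 67.55, so 68 items.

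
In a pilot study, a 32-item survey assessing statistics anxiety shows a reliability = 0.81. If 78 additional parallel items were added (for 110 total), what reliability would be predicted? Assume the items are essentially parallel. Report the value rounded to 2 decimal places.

0.94

n = 110/32 = 3.4375
Spearman-Brown: r_new = n·r / (1 + (n − 1)·r)
r_new = 3.4375·0.81 / [1 + (3.4375 − 1)·0.81]
r_new = 2.7844 / 2.9744 ≈ 0.9361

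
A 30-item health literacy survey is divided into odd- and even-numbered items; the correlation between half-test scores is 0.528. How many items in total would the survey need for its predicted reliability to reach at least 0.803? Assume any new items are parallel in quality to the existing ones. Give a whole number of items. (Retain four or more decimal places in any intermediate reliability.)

55

Corrected full-test reliability: r_full = 2 × 0.528 / (1 + 0.528) ≈ 0.6911
n = r_tgt(1 − r_full) / [r_full(1 − r_tgt)] = 0.803 × 0.3089 / (0.6911 × 0.197) ≈ 1.8219
Items = 1.8219 × 30 ≈ 54.66 → 55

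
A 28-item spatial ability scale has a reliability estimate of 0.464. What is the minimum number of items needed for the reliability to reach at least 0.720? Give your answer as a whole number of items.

84

Invert Spearman-Brown to solve for n:
n = r_target (1 − r_old) / [ r_old (1 − r_target) ]
n = 0.720 × (1 − 0.464) / [ 0.464 × (1 − 0.720) ]
n = 0.385920 / 0.129920 ≈ 2.9704
So the test needs 2.9704 × 28 ≈ 83.17 items; rounding up, 84.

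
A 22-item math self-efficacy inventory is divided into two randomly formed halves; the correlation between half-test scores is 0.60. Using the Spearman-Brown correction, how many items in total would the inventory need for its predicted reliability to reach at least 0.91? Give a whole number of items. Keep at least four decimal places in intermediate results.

Corrected full-test reliability: r_full = 2 × 0.60 / (1 + 0.60) ≈ 0.7500
n = r_tgt(1 − r_full) / [r_full(1 − r_tgt)] = 0.91 × 0.2500 / (0.7500 × 0.09) ≈ 3.3704
Items = 3.3704 × 22 ≈ 74.15 → 75

75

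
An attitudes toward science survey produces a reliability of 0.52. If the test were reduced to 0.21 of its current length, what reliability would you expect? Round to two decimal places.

Apply the Spearman-Brown prophecy formula, r' = nr / [1 + (n − 1)r]:
r_new = 0.21·0.52 / [1 + (0.21 − 1)·0.52]
r_new = 0.1092 / 0.5892 ≈ 0.1853

0.19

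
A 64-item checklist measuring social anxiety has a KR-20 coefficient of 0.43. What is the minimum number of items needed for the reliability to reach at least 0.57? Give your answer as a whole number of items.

Spearman-Brown solved for the length factor n:
n = r_target (1 − r_old) / [ r_old (1 − r_target) ]
n = 0.57 × (1 − 0.43) / [ 0.43 × (1 − 0.57) ]
  = 0.3249 / 0.1849 = 1.7572
Items needed = n × 64 = 1.7572 × 64 ≈ 112.46 → round up to 113

113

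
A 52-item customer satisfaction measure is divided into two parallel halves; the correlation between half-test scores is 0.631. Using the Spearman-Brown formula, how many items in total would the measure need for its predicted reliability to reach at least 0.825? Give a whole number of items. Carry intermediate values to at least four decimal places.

72

Corrected full-test reliability: r_full = 2 × 0.631 / (1 + 0.631) ≈ 0.7738
n = r_tgt(1 − r_full) / [r_full(1 − r_tgt)] = 0.825 × 0.2262 / (0.7738 × 0.175) ≈ 1.3781
Required items = 1.3781 × 52 = 71.66, so 72 items.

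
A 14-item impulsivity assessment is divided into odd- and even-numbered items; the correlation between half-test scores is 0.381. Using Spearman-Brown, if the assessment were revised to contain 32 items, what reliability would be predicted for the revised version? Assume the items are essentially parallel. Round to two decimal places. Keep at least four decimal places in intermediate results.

Full-test reliability from the split-half r: r_full = 2(0.381)/(1 + 0.381) = 0.5518
Then adjust to 32 items: n = 32/14 = 2.2857
r_new = n·r_full / (1 + (n − 1)·r_full) = 1.2612 / 1.7094 ≈ 0.7378

0.74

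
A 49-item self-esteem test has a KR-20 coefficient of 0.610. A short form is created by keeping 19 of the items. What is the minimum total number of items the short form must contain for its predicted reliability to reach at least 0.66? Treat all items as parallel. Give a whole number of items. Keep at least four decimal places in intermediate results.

61

Short-form reliability: n = 19/49 = 0.3878; r_19 = n·r/(1+(n−1)r) ≈ 0.3776
Length factor from the short form to reach 0.66: n' = 0.66(1 − 0.3776) / [0.3776(1 − 0.66)] ≈ 3.1997
Items = 3.1997 × 19 ≈ 60.79 → 61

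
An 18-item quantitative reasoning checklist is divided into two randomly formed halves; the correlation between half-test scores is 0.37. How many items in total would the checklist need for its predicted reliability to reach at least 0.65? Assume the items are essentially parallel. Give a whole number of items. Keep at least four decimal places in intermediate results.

29

Corrected full-test reliability: r_full = 2 × 0.37 / (1 + 0.37) ≈ 0.5401
n = r_tgt(1 − r_full) / [r_full(1 − r_tgt)] = 0.65 × 0.4599 / (0.5401 × 0.35) ≈ 1.5814
Required items = 1.5814 × 18 = 28.47, so 29 items.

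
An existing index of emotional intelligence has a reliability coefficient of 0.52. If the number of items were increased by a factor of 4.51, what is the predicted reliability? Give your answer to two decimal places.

By Spearman-Brown, r_new = n r / (1 + (n − 1) r).
r_new = (4.51 × 0.52) / (1 + (4.51 − 1) × 0.52)
     = 2.3452 / 2.8252 = 0.8301

0.83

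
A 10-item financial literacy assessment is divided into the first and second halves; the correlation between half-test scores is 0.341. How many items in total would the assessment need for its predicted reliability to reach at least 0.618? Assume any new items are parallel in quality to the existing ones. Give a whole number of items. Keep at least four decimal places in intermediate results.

16

r_full = 2(0.341)/(1 + 0.341) = 0.5086
n = r_tgt(1 − r_full) / [r_full(1 − r_tgt)] = 0.618 × 0.4914 / (0.5086 × 0.382) ≈ 1.5631
Required items = 1.5631 × 10 = 15.63, so 16 items.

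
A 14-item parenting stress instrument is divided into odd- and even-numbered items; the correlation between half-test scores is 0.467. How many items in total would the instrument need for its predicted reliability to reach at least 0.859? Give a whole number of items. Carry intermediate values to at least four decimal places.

r_full = 2(0.467)/(1 + 0.467) = 0.6367
Solve Spearman-Brown for n: n = 0.859(1 − 0.6367) / [0.6367(1 − 0.859)] = 3.4762
Required items = 3.4762 × 14 = 48.67, so 49 items.

49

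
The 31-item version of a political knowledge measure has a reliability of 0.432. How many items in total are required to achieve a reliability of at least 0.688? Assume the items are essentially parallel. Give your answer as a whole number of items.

Rearranging the Spearman-Brown formula for n,
n = r_target (1 − r_old) / [ r_old (1 − r_target) ]
n = 0.688 × (1 − 0.432) / [ 0.432 × (1 − 0.688) ]
  = 0.390784 / 0.134784 = 2.8993
Items needed = n × 31 = 2.8993 × 31 ≈ 89.88 → round up to 90

90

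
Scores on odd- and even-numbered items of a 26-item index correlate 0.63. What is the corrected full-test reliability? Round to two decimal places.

Apply the Spearman-Brown correction with n = 2:
r_full = 2(0.63) / (1 + 0.63)
r_full = 1.2600 / 1.6300 ≈ 0.7730

0.77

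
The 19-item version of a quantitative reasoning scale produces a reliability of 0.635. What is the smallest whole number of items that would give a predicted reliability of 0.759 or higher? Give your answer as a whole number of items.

35

Rearranging the Spearman-Brown formula for n,
n = r*(1 − r) / [ r (1 − r*) ]
n = 0.759 × (1 − 0.635) / [ 0.635 × (1 − 0.759) ]
  = 0.277035 / 0.153035 = 1.8103
So the test needs 1.8103 × 19 ≈ 34.40 items; rounding up, 35.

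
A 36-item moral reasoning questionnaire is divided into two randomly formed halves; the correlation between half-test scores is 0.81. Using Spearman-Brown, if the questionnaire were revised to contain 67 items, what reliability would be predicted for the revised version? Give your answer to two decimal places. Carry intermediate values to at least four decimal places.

0.94

First correct the split-half correlation to full-test reliability: r_full = 2 × 0.81 / (1 + 0.81) ≈ 0.8950
Then adjust to 67 items: n = 67/36 = 1.8611
r_new = n·r_full / (1 + (n − 1)·r_full) = 1.6657 / 1.7707 ≈ 0.9407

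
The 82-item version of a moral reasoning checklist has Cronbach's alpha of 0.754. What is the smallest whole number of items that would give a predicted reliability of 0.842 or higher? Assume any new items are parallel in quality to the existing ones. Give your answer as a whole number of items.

143

n = 0.842 × (1 − 0.754) / [ 0.754 × (1 − 0.842) ]
  = 0.207132 / 0.119132 = 1.7387
So the test needs 1.7387 × 82 ≈ 142.57 items; rounding up, 143.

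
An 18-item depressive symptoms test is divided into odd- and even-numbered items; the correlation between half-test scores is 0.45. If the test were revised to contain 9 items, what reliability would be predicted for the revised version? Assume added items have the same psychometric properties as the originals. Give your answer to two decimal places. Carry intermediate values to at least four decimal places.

Full-test reliability from the split-half r: r_full = 2(0.45)/(1 + 0.45) = 0.6207
Then adjust to 9 items: n = 9/18 = 0.5000
r_new = n·r_full / (1 + (n − 1)·r_full) = 0.3104 / 0.6896 ≈ 0.4501

0.45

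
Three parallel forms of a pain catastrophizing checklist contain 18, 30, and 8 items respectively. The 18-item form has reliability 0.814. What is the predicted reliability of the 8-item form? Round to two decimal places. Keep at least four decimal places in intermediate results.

Only the ratio of lengths matters: n = 8/18 = 0.4444
r_{8} = n·r / (1 + (n − 1)·r) = 0.3617 / 0.5477 ≈ 0.6604

0.66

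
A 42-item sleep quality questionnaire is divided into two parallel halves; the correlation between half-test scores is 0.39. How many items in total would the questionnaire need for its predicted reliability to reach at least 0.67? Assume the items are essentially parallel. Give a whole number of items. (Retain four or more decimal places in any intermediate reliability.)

Corrected full-test reliability: r_full = 2 × 0.39 / (1 + 0.39) ≈ 0.5612
Solve Spearman-Brown for n: n = 0.67(1 − 0.5612) / [0.5612(1 − 0.67)] = 1.5875
Items = 1.5875 × 42 ≈ 66.67 → 67

67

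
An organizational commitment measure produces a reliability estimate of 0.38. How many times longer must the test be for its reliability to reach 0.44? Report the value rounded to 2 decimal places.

n = 0.44(1 − 0.38) / [0.38(1 − 0.44)]
  = 0.2728 / 0.2128 = 1.2820

1.28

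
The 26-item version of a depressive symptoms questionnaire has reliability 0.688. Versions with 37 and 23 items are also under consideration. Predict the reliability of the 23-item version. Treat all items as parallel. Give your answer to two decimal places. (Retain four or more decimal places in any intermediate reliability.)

0.66

The 37-item form is not needed; work directly from the 26-item form with n = 23/26 = 0.8846.
r_{23} = n·r / (1 + (n − 1)·r) = 0.6086 / 0.9206 ≈ 0.6611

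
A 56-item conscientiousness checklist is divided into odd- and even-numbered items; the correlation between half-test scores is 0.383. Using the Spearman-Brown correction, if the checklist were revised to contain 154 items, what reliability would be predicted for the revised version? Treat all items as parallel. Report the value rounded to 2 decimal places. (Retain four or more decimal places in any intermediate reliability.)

Full-test reliability from the split-half r: r_full = 2(0.383)/(1 + 0.383) = 0.5539
Then adjust to 154 items: n = 154/56 = 2.7500
r_new = n·r_full / (1 + (n − 1)·r_full) = 1.5232 / 1.9693 ≈ 0.7735

0.77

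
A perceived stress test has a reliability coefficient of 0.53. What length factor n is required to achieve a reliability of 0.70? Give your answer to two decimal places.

n = 0.70(1 − 0.53) / [0.53(1 − 0.70)]
  = 0.3290 / 0.1590 = 2.0692

2.07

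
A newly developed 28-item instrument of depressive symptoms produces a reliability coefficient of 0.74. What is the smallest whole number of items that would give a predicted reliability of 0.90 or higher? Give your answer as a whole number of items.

89

n = 0.90 × (1 − 0.74) / [ 0.74 × (1 − 0.90) ]
  = 0.2340 / 0.0740 = 3.1622
So the test needs 3.1622 × 28 ≈ 88.54 items; rounding up, 89.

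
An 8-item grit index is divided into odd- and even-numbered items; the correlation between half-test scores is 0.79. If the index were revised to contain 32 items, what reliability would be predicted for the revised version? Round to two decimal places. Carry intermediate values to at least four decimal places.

Spearman-Brown correction (n = 2): r_full = 2·0.79/(1 + 0.79) = 0.8827
Length factor from 8 to 32 items: n = 32/8 = 4.0000
r_new = n·r_full / (1 + (n − 1)·r_full) = 3.5308 / 3.6481 ≈ 0.9678

0.97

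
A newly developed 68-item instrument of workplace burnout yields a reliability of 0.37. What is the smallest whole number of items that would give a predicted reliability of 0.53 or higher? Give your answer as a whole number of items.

Invert Spearman-Brown to solve for n:
n = r*(1 − r) / [ r (1 − r*) ]
n = [0.53 × 0.63] / [0.37 × 0.47]
  = 0.3339 / 0.1739 = 1.9201
So the test needs 1.9201 × 68 ≈ 130.57 items; rounding up, 131.

131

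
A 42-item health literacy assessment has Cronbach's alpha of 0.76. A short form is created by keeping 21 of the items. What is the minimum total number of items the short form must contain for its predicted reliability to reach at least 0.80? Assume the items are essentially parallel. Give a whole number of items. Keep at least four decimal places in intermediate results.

First, r for the 21-item form: n = 21/42 = 0.5000, so r_21 = 0.5000·0.76/(1 + (0.5000 − 1)·0.76) = 0.6129
Then solve for n' with r_old = 0.6129, r_target = 0.80: n' = 0.80(1 − 0.6129)/[0.6129(1 − 0.80)] = 2.5264
Items = 2.5264 × 21 ≈ 53.05 → 54

54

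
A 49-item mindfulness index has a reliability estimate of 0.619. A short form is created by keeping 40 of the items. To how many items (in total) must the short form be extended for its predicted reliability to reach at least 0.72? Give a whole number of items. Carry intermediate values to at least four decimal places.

78

Short-form reliability: n = 40/49 = 0.8163; r_40 = n·r/(1+(n−1)r) ≈ 0.5701
Length factor from the short form to reach 0.72: n' = 0.72(1 − 0.5701) / [0.5701(1 − 0.72)] ≈ 1.9391
Items = 1.9391 × 40 ≈ 77.56 → 78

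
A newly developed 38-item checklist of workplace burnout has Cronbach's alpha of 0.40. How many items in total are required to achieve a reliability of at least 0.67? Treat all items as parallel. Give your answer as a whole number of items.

116

Rearranging the Spearman-Brown formula for n,
n = r_target (1 − r_old) / [ r_old (1 − r_target) ]
n = [0.67 × 0.60] / [0.40 × 0.33]
n = 0.4020 / 0.1320 ≈ 3.0455
So the test needs 3.0455 × 38 ≈ 115.73 items; rounding up, 116.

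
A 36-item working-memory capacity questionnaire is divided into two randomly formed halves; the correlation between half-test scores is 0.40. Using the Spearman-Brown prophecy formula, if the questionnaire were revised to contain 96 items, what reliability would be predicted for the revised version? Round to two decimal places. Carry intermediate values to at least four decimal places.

0.78

Spearman-Brown correction (n = 2): r_full = 2·0.40/(1 + 0.40) = 0.5714
Then adjust to 96 items: n = 96/36 = 2.6667
r_new = n·r_full / (1 + (n − 1)·r_full) = 1.5238 / 1.9524 ≈ 0.7805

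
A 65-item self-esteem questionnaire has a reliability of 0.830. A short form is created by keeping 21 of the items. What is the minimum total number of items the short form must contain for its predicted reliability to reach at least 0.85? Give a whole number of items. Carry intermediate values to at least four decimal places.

76

Short-form reliability: n = 21/65 = 0.3231; r_21 = n·r/(1+(n−1)r) ≈ 0.6120
Then solve for n' with r_old = 0.6120, r_target = 0.85: n' = 0.85(1 − 0.6120)/[0.6120(1 − 0.85)] = 3.5926
Items = 3.5926 × 21 ≈ 75.44 → 76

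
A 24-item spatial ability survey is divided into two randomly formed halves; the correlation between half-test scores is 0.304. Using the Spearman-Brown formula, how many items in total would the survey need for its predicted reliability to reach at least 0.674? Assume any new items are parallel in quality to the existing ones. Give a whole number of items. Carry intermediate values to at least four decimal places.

r_full = 2(0.304)/(1 + 0.304) = 0.4663
n = r_tgt(1 − r_full) / [r_full(1 − r_tgt)] = 0.674 × 0.5337 / (0.4663 × 0.326) ≈ 2.3663
Required items = 2.3663 × 24 = 56.79, so 57 items.

57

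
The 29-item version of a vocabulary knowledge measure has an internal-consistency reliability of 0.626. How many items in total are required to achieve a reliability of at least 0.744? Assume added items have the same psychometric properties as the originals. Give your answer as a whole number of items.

Spearman-Brown solved for the length factor n:
n = r*(1 − r) / [ r (1 − r*) ]
n = [0.744 × 0.374] / [0.626 × 0.256]
n = 0.278256 / 0.160256 ≈ 1.7363
Items needed = n × 29 = 1.7363 × 29 ≈ 50.35 → round up to 51

51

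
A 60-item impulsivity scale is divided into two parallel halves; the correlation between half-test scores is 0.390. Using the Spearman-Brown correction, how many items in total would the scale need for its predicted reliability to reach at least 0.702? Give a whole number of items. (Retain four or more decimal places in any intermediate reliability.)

111

r_full = 2(0.390)/(1 + 0.390) = 0.5612
Solve Spearman-Brown for n: n = 0.702(1 − 0.5612) / [0.5612(1 − 0.702)] = 1.8419
Required items = 1.8419 × 60 = 110.51, so 111 items.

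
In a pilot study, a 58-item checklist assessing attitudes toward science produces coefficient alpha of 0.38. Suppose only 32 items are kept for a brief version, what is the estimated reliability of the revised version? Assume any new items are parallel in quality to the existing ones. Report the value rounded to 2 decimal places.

0.25

Length ratio n = 32/58 = 0.5517
Apply the Spearman-Brown prophecy formula, r' = nr / [1 + (n − 1)r]:
r_new = (0.5517 × 0.38) / (1 + (0.5517 − 1) × 0.38)
     = 0.2096 / 0.8296 = 0.2527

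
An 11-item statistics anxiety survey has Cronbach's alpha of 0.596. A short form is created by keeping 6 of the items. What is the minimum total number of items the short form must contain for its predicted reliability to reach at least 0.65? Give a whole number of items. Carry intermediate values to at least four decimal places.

Short-form reliability: n = 6/11 = 0.5455; r_6 = n·r/(1+(n−1)r) ≈ 0.4459
Length factor from the short form to reach 0.65: n' = 0.65(1 − 0.4459) / [0.4459(1 − 0.65)] ≈ 2.3078
Items = 2.3078 × 6 ≈ 13.85 → 14

14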